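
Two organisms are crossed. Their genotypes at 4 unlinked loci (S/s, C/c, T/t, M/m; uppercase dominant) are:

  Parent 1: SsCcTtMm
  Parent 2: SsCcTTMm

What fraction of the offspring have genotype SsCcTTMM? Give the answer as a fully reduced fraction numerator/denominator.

P(SsCcTTMM) = 1/32

SsCcTtMm gametes: SCTM×1, SCTm×1, SCtM×1, SCtm×1, ScTM×1, ScTm×1, SctM×1, Sctm×1, sCTM×1, sCTm×1, sCtM×1, sCtm×1, scTM×1, scTm×1, sctM×1, sctm×1
SsCcTTMm gametes: SCTM×2, SCTm×2, ScTM×2, ScTm×2, sCTM×2, sCTm×2, scTM×2, scTm×2
SsCcTtMm×SsCcTTMm grid (16·16=256): SSCCTTMM=2 SSCCTTMm=4 SSCCTTmm=2 SSCCTtMM=2 SSCCTtMm=4 SSCCTtmm=2 SSCcTTMM=4 SSCcTTMm=8 SSCcTTmm=4 SSCcTtMM=4 SSCcTtMm=8 SSCcTtmm=4 SSccTTMM=2 SSccTTMm=4 SSccTTmm=2 SSccTtMM=2 SSccTtMm=4 SSccTtmm=2 SsCCTTMM=4 SsCCTTMm=8 SsCCTTmm=4 SsCCTtMM=4 SsCCTtMm=8 SsCCTtmm=4 SsCcTTMM=8 SsCcTTMm=16 SsCcTTmm=8 SsCcTtMM=8 SsCcTtMm=16 SsCcTtmm=8 SsccTTMM=4 SsccTTMm=8 SsccTTmm=4 SsccTtMM=4 SsccTtMm=8 SsccTtmm=4 ssCCTTMM=2 ssCCTTMm=4 ssCCTTmm=2 ssCCTtMM=2 ssCCTtMm=4 ssCCTtmm=2 ssCcTTMM=4 ssCcTTMm=8 ssCcTTmm=4 ssCcTtMM=4 ssCcTtMm=8 ssCcTtmm=4 ssccTTMM=2 ssccTTMm=4 ssccTTmm=2 ssccTtMM=2 ssccTtMm=4 ssccTtmm=2
SsCcTTMM hits 8/256; gcd=8; 8÷8/256÷8 = 1/32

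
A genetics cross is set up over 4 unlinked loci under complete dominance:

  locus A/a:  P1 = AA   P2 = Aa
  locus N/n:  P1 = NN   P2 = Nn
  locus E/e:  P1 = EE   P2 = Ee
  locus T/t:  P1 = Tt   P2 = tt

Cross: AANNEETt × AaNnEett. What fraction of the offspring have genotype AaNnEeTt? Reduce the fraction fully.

AANNEETt gametes: ANET×8, ANEt×8
AaNnEett gametes: ANEt×2, ANet×2, AnEt×2, Anet×2, aNEt×2, aNet×2, anEt×2, anet×2
AANNEETt×AaNnEett grid (16·16=256): AANNEETt=16 AANNEEtt=16 AANNEeTt=16 AANNEett=16 AANnEETt=16 AANnEEtt=16 AANnEeTt=16 AANnEett=16 AaNNEETt=16 AaNNEEtt=16 AaNNEeTt=16 AaNNEett=16 AaNnEETt=16 AaNnEEtt=16 AaNnEeTt=16 AaNnEett=16
AaNnEeTt hits 16/256; gcd=16; 16÷16/256÷16 = 1/16

P(AaNnEeTt) = 1/16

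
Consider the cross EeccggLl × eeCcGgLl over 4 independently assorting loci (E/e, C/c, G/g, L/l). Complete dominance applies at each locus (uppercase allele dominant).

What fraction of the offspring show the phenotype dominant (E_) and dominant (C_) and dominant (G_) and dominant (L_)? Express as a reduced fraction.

EeccggLl gametes: EcgL×4, Ecgl×4, ecgL×4, ecgl×4
eeCcGgLl gametes: eCGL×2, eCGl×2, eCgL×2, eCgl×2, ecGL×2, ecGl×2, ecgL×2, ecgl×2
EeccggLl×eeCcGgLl grid (16·16=256): EeCcGgLL=8 EeCcGgLl=16 EeCcGgll=8 EeCcggLL=8 EeCcggLl=16 EeCcggll=8 EeccGgLL=8 EeccGgLl=16 EeccGgll=8 EeccggLL=8 EeccggLl=16 Eeccggll=8 eeCcGgLL=8 eeCcGgLl=16 eeCcGgll=8 eeCcggLL=8 eeCcggLl=16 eeCcggll=8 eeccGgLL=8 eeccGgLl=16 eeccGgll=8 eeccggLL=8 eeccggLl=16 eeccggll=8
E_ C_ G_ L_ hits 24/256; gcd=8; 24÷8/256÷8 = 3/32

P(E_ C_ G_ L_) = 3/32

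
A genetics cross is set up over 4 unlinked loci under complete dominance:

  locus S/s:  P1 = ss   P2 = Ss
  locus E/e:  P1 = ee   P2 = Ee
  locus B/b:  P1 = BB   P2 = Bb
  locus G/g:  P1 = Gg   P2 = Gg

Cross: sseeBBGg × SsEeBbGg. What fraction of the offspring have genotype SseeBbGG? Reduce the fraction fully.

sseeBBGg gametes: seBG×8, seBg×8
SsEeBbGg gametes: SEBG×1, SEBg×1, SEbG×1, SEbg×1, SeBG×1, SeBg×1, SebG×1, Sebg×1, sEBG×1, sEBg×1, sEbG×1, sEbg×1, seBG×1, seBg×1, sebG×1, sebg×1
sseeBBGg×SsEeBbGg grid (16·16=256): SsEeBBGG=8 SsEeBBGg=16 SsEeBBgg=8 SsEeBbGG=8 SsEeBbGg=16 SsEeBbgg=8 SseeBBGG=8 SseeBBGg=16 SseeBBgg=8 SseeBbGG=8 SseeBbGg=16 SseeBbgg=8 ssEeBBGG=8 ssEeBBGg=16 ssEeBBgg=8 ssEeBbGG=8 ssEeBbGg=16 ssEeBbgg=8 sseeBBGG=8 sseeBBGg=16 sseeBBgg=8 sseeBbGG=8 sseeBbGg=16 sseeBbgg=8
SseeBbGG hits 8/256; gcd=8; 8÷8/256÷8 = 1/32

P(SseeBbGG) = 1/32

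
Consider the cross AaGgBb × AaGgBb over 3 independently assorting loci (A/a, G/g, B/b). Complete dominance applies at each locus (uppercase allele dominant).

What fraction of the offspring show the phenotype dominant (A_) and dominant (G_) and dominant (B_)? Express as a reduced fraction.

P(A_ G_ B_) = 27/64

AaGgBb gametes: AGB×1, AGb×1, AgB×1, Agb×1, aGB×1, aGb×1, agB×1, agb×1
AaGgBb gametes: AGB×1, AGb×1, AgB×1, Agb×1, aGB×1, aGb×1, agB×1, agb×1
AaGgBb×AaGgBb grid (8·8=64): AAGGBB=1 AAGGBb=2 AAGGbb=1 AAGgBB=2 AAGgBb=4 AAGgbb=2 AAggBB=1 AAggBb=2 AAggbb=1 AaGGBB=2 AaGGBb=4 AaGGbb=2 AaGgBB=4 AaGgBb=8 AaGgbb=4 AaggBB=2 AaggBb=4 Aaggbb=2 aaGGBB=1 aaGGBb=2 aaGGbb=1 aaGgBB=2 aaGgBb=4 aaGgbb=2 aaggBB=1 aaggBb=2 aaggbb=1
A_ G_ B_ hits 27/64; gcd=1; 27÷1/64÷1 = 27/64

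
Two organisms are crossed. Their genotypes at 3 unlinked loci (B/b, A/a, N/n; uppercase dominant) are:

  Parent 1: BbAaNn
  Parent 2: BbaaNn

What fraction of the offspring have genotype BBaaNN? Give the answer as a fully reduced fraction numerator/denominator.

P(BBaaNN) = 1/32

BbAaNn gametes: BAN×1, BAn×1, BaN×1, Ban×1, bAN×1, bAn×1, baN×1, ban×1
BbaaNn gametes: BaN×2, Ban×2, baN×2, ban×2
BbAaNn×BbaaNn grid (8·8=64): BBAaNN=2 BBAaNn=4 BBAann=2 BBaaNN=2 BBaaNn=4 BBaann=2 BbAaNN=4 BbAaNn=8 BbAann=4 BbaaNN=4 BbaaNn=8 Bbaann=4 bbAaNN=2 bbAaNn=4 bbAann=2 bbaaNN=2 bbaaNn=4 bbaann=2
BBaaNN hits 2/64; gcd=2; 2÷2/64÷2 = 1/32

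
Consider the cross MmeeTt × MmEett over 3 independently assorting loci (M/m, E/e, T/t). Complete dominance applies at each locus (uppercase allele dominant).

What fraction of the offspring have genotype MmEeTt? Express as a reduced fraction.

P(MmEeTt) = 1/8

MmeeTt gametes: MeT×2, Met×2, meT×2, met×2
MmEett gametes: MEt×2, Met×2, mEt×2, met×2
MmeeTt×MmEett grid (8·8=64): MMEeTt=4 MMEett=4 MMeeTt=4 MMeett=4 MmEeTt=8 MmEett=8 MmeeTt=8 Mmeett=8 mmEeTt=4 mmEett=4 mmeeTt=4 mmeett=4
MmEeTt hits 8/64; gcd=8; 8÷8/64÷8 = 1/8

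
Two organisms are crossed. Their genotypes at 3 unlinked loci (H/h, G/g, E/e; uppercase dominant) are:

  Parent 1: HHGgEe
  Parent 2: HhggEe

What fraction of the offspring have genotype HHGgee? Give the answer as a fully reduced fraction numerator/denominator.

HHGgEe gametes: HGE×2, HGe×2, HgE×2, Hge×2
HhggEe gametes: HgE×2, Hge×2, hgE×2, hge×2
HHGgEe×HhggEe grid (8·8=64): HHGgEE=4 HHGgEe=8 HHGgee=4 HHggEE=4 HHggEe=8 HHggee=4 HhGgEE=4 HhGgEe=8 HhGgee=4 HhggEE=4 HhggEe=8 Hhggee=4
HHGgee hits 4/64; gcd=4; 4÷4/64÷4 = 1/16

P(HHGgee) = 1/16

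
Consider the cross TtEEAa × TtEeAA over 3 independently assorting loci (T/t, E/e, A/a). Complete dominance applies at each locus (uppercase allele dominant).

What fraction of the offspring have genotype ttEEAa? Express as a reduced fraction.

P(ttEEAa) = 1/16

TtEEAa gametes: TEA×2, TEa×2, tEA×2, tEa×2
TtEeAA gametes: TEA×2, TeA×2, tEA×2, teA×2
TtEEAa×TtEeAA grid (8·8=64): TTEEAA=4 TTEEAa=4 TTEeAA=4 TTEeAa=4 TtEEAA=8 TtEEAa=8 TtEeAA=8 TtEeAa=8 ttEEAA=4 ttEEAa=4 ttEeAA=4 ttEeAa=4
ttEEAa hits 4/64; gcd=4; 4÷4/64÷4 = 1/16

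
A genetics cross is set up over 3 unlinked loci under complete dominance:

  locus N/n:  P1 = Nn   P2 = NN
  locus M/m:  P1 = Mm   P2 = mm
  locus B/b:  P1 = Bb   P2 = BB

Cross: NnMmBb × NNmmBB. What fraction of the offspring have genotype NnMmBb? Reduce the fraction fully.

NnMmBb gametes: NMB×1, NMb×1, NmB×1, Nmb×1, nMB×1, nMb×1, nmB×1, nmb×1
NNmmBB gametes: NmB×8
NnMmBb×NNmmBB grid (8·8=64): NNMmBB=8 NNMmBb=8 NNmmBB=8 NNmmBb=8 NnMmBB=8 NnMmBb=8 NnmmBB=8 NnmmBb=8
NnMmBb hits 8/64; gcd=8; 8÷8/64÷8 = 1/8

P(NnMmBb) = 1/8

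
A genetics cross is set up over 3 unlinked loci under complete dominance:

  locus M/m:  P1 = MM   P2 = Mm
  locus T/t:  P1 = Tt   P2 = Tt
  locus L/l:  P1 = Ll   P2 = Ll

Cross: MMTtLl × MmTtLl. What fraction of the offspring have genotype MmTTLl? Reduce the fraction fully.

MMTtLl gametes: MTL×2, MTl×2, MtL×2, Mtl×2
MmTtLl gametes: MTL×1, MTl×1, MtL×1, Mtl×1, mTL×1, mTl×1, mtL×1, mtl×1
MMTtLl×MmTtLl grid (8·8=64): MMTTLL=2 MMTTLl=4 MMTTll=2 MMTtLL=4 MMTtLl=8 MMTtll=4 MMttLL=2 MMttLl=4 MMttll=2 MmTTLL=2 MmTTLl=4 MmTTll=2 MmTtLL=4 MmTtLl=8 MmTtll=4 MmttLL=2 MmttLl=4 Mmttll=2
MmTTLl hits 4/64; gcd=4; 4÷4/64÷4 = 1/16

P(MmTTLl) = 1/16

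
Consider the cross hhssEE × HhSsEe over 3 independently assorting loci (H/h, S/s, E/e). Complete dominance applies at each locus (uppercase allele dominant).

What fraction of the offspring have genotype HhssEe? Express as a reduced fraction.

P(HhssEe) = 1/8

hhssEE gametes: hsE×8
HhSsEe gametes: HSE×1, HSe×1, HsE×1, Hse×1, hSE×1, hSe×1, hsE×1, hse×1
hhssEE×HhSsEe grid (8·8=64): HhSsEE=8 HhSsEe=8 HhssEE=8 HhssEe=8 hhSsEE=8 hhSsEe=8 hhssEE=8 hhssEe=8
HhssEe hits 8/64; gcd=8; 8÷8/64÷8 = 1/8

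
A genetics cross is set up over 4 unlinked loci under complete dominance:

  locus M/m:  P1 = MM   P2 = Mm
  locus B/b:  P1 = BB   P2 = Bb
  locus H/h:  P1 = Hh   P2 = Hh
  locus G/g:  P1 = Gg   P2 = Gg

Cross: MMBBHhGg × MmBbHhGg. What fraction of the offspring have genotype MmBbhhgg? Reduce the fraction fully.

MMBBHhGg gametes: MBHG×4, MBHg×4, MBhG×4, MBhg×4
MmBbHhGg gametes: MBHG×1, MBHg×1, MBhG×1, MBhg×1, MbHG×1, MbHg×1, MbhG×1, Mbhg×1, mBHG×1, mBHg×1, mBhG×1, mBhg×1, mbHG×1, mbHg×1, mbhG×1, mbhg×1
MMBBHhGg×MmBbHhGg grid (16·16=256): MMBBHHGG=4 MMBBHHGg=8 MMBBHHgg=4 MMBBHhGG=8 MMBBHhGg=16 MMBBHhgg=8 MMBBhhGG=4 MMBBhhGg=8 MMBBhhgg=4 MMBbHHGG=4 MMBbHHGg=8 MMBbHHgg=4 MMBbHhGG=8 MMBbHhGg=16 MMBbHhgg=8 MMBbhhGG=4 MMBbhhGg=8 MMBbhhgg=4 MmBBHHGG=4 MmBBHHGg=8 MmBBHHgg=4 MmBBHhGG=8 MmBBHhGg=16 MmBBHhgg=8 MmBBhhGG=4 MmBBhhGg=8 MmBBhhgg=4 MmBbHHGG=4 MmBbHHGg=8 MmBbHHgg=4 MmBbHhGG=8 MmBbHhGg=16 MmBbHhgg=8 MmBbhhGG=4 MmBbhhGg=8 MmBbhhgg=4
MmBbhhgg hits 4/256; gcd=4; 4÷4/256÷4 = 1/64

P(MmBbhhgg) = 1/64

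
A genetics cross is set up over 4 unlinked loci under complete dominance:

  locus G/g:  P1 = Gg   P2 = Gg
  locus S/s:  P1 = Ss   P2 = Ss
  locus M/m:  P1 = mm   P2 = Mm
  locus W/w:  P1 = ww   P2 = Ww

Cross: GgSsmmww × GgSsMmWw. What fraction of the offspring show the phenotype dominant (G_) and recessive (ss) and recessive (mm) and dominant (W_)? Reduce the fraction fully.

P(G_ ss mm W_) = 3/64

GgSsmmww gametes: GSmw×4, Gsmw×4, gSmw×4, gsmw×4
GgSsMmWw gametes: GSMW×1, GSMw×1, GSmW×1, GSmw×1, GsMW×1, GsMw×1, GsmW×1, Gsmw×1, gSMW×1, gSMw×1, gSmW×1, gSmw×1, gsMW×1, gsMw×1, gsmW×1, gsmw×1
GgSsmmww×GgSsMmWw grid (16·16=256): GGSSMmWw=4 GGSSMmww=4 GGSSmmWw=4 GGSSmmww=4 GGSsMmWw=8 GGSsMmww=8 GGSsmmWw=8 GGSsmmww=8 GGssMmWw=4 GGssMmww=4 GGssmmWw=4 GGssmmww=4 GgSSMmWw=8 GgSSMmww=8 GgSSmmWw=8 GgSSmmww=8 GgSsMmWw=16 GgSsMmww=16 GgSsmmWw=16 GgSsmmww=16 GgssMmWw=8 GgssMmww=8 GgssmmWw=8 Ggssmmww=8 ggSSMmWw=4 ggSSMmww=4 ggSSmmWw=4 ggSSmmww=4 ggSsMmWw=8 ggSsMmww=8 ggSsmmWw=8 ggSsmmww=8 ggssMmWw=4 ggssMmww=4 ggssmmWw=4 ggssmmww=4
G_ ss mm W_ hits 12/256; gcd=4; 12÷4/256÷4 = 3/64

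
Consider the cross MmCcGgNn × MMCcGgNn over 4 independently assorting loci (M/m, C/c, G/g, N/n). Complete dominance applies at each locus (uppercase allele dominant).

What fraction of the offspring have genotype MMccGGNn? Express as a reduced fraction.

P(MMccGGNn) = 1/64

MmCcGgNn gametes: MCGN×1, MCGn×1, MCgN×1, MCgn×1, McGN×1, McGn×1, McgN×1, Mcgn×1, mCGN×1, mCGn×1, mCgN×1, mCgn×1, mcGN×1, mcGn×1, mcgN×1, mcgn×1
MMCcGgNn gametes: MCGN×2, MCGn×2, MCgN×2, MCgn×2, McGN×2, McGn×2, McgN×2, Mcgn×2
MmCcGgNn×MMCcGgNn grid (16·16=256): MMCCGGNN=2 MMCCGGNn=4 MMCCGGnn=2 MMCCGgNN=4 MMCCGgNn=8 MMCCGgnn=4 MMCCggNN=2 MMCCggNn=4 MMCCggnn=2 MMCcGGNN=4 MMCcGGNn=8 MMCcGGnn=4 MMCcGgNN=8 MMCcGgNn=16 MMCcGgnn=8 MMCcggNN=4 MMCcggNn=8 MMCcggnn=4 MMccGGNN=2 MMccGGNn=4 MMccGGnn=2 MMccGgNN=4 MMccGgNn=8 MMccGgnn=4 MMccggNN=2 MMccggNn=4 MMccggnn=2 MmCCGGNN=2 MmCCGGNn=4 MmCCGGnn=2 MmCCGgNN=4 MmCCGgNn=8 MmCCGgnn=4 MmCCggNN=2 MmCCggNn=4 MmCCggnn=2 MmCcGGNN=4 MmCcGGNn=8 MmCcGGnn=4 MmCcGgNN=8 MmCcGgNn=16 MmCcGgnn=8 MmCcggNN=4 MmCcggNn=8 MmCcggnn=4 MmccGGNN=2 MmccGGNn=4 MmccGGnn=2 MmccGgNN=4 MmccGgNn=8 MmccGgnn=4 MmccggNN=2 MmccggNn=4 Mmccggnn=2
MMccGGNn hits 4/256; gcd=4; 4÷4/256÷4 = 1/64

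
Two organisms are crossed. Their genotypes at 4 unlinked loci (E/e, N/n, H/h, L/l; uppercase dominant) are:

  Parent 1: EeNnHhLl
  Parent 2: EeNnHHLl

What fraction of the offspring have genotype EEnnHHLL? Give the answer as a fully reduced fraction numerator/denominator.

EeNnHhLl gametes: ENHL×1, ENHl×1, ENhL×1, ENhl×1, EnHL×1, EnHl×1, EnhL×1, Enhl×1, eNHL×1, eNHl×1, eNhL×1, eNhl×1, enHL×1, enHl×1, enhL×1, enhl×1
EeNnHHLl gametes: ENHL×2, ENHl×2, EnHL×2, EnHl×2, eNHL×2, eNHl×2, enHL×2, enHl×2
EeNnHhLl×EeNnHHLl grid (16·16=256): EENNHHLL=2 EENNHHLl=4 EENNHHll=2 EENNHhLL=2 EENNHhLl=4 EENNHhll=2 EENnHHLL=4 EENnHHLl=8 EENnHHll=4 EENnHhLL=4 EENnHhLl=8 EENnHhll=4 EEnnHHLL=2 EEnnHHLl=4 EEnnHHll=2 EEnnHhLL=2 EEnnHhLl=4 EEnnHhll=2 EeNNHHLL=4 EeNNHHLl=8 EeNNHHll=4 EeNNHhLL=4 EeNNHhLl=8 EeNNHhll=4 EeNnHHLL=8 EeNnHHLl=16 EeNnHHll=8 EeNnHhLL=8 EeNnHhLl=16 EeNnHhll=8 EennHHLL=4 EennHHLl=8 EennHHll=4 EennHhLL=4 EennHhLl=8 EennHhll=4 eeNNHHLL=2 eeNNHHLl=4 eeNNHHll=2 eeNNHhLL=2 eeNNHhLl=4 eeNNHhll=2 eeNnHHLL=4 eeNnHHLl=8 eeNnHHll=4 eeNnHhLL=4 eeNnHhLl=8 eeNnHhll=4 eennHHLL=2 eennHHLl=4 eennHHll=2 eennHhLL=2 eennHhLl=4 eennHhll=2
EEnnHHLL hits 2/256; gcd=2; 2÷2/256÷2 = 1/128

P(EEnnHHLL) = 1/128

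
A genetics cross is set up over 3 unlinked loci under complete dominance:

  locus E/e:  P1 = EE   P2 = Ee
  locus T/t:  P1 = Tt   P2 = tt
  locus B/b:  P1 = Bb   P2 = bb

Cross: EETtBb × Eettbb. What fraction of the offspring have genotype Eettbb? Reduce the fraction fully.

EETtBb gametes: ETB×2, ETb×2, EtB×2, Etb×2
Eettbb gametes: Etb×4, etb×4
EETtBb×Eettbb grid (8·8=64): EETtBb=8 EETtbb=8 EEttBb=8 EEttbb=8 EeTtBb=8 EeTtbb=8 EettBb=8 Eettbb=8
Eettbb hits 8/64; gcd=8; 8÷8/64÷8 = 1/8

P(Eettbb) = 1/8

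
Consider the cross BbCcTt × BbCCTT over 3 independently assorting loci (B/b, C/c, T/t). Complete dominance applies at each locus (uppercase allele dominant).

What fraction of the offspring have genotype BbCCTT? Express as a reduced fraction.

P(BbCCTT) = 1/8

BbCcTt gametes: BCT×1, BCt×1, BcT×1, Bct×1, bCT×1, bCt×1, bcT×1, bct×1
BbCCTT gametes: BCT×4, bCT×4
BbCcTt×BbCCTT grid (8·8=64): BBCCTT=4 BBCCTt=4 BBCcTT=4 BBCcTt=4 BbCCTT=8 BbCCTt=8 BbCcTT=8 BbCcTt=8 bbCCTT=4 bbCCTt=4 bbCcTT=4 bbCcTt=4
BbCCTT hits 8/64; gcd=8; 8÷8/64÷8 = 1/8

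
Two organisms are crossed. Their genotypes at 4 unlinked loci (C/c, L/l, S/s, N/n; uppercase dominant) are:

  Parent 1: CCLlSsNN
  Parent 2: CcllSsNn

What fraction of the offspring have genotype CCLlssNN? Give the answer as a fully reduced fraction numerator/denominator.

CCLlSsNN gametes: CLSN×4, CLsN×4, ClSN×4, ClsN×4
CcllSsNn gametes: ClSN×2, ClSn×2, ClsN×2, Clsn×2, clSN×2, clSn×2, clsN×2, clsn×2
CCLlSsNN×CcllSsNn grid (16·16=256): CCLlSSNN=8 CCLlSSNn=8 CCLlSsNN=16 CCLlSsNn=16 CCLlssNN=8 CCLlssNn=8 CCllSSNN=8 CCllSSNn=8 CCllSsNN=16 CCllSsNn=16 CCllssNN=8 CCllssNn=8 CcLlSSNN=8 CcLlSSNn=8 CcLlSsNN=16 CcLlSsNn=16 CcLlssNN=8 CcLlssNn=8 CcllSSNN=8 CcllSSNn=8 CcllSsNN=16 CcllSsNn=16 CcllssNN=8 CcllssNn=8
CCLlssNN hits 8/256; gcd=8; 8÷8/256÷8 = 1/32

P(CCLlssNN) = 1/32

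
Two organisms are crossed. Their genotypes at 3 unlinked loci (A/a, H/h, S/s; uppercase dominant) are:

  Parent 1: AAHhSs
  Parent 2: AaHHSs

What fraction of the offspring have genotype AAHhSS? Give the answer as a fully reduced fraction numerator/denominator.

P(AAHhSS) = 1/16

AAHhSs gametes: AHS×2, AHs×2, AhS×2, Ahs×2
AaHHSs gametes: AHS×2, AHs×2, aHS×2, aHs×2
AAHhSs×AaHHSs grid (8·8=64): AAHHSS=4 AAHHSs=8 AAHHss=4 AAHhSS=4 AAHhSs=8 AAHhss=4 AaHHSS=4 AaHHSs=8 AaHHss=4 AaHhSS=4 AaHhSs=8 AaHhss=4
AAHhSS hits 4/64; gcd=4; 4÷4/64÷4 = 1/16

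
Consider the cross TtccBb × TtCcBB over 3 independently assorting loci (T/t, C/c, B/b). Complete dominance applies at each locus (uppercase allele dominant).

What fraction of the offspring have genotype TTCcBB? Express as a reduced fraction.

P(TTCcBB) = 1/16

TtccBb gametes: TcB×2, Tcb×2, tcB×2, tcb×2
TtCcBB gametes: TCB×2, TcB×2, tCB×2, tcB×2
TtccBb×TtCcBB grid (8·8=64): TTCcBB=4 TTCcBb=4 TTccBB=4 TTccBb=4 TtCcBB=8 TtCcBb=8 TtccBB=8 TtccBb=8 ttCcBB=4 ttCcBb=4 ttccBB=4 ttccBb=4
TTCcBB hits 4/64; gcd=4; 4÷4/64÷4 = 1/16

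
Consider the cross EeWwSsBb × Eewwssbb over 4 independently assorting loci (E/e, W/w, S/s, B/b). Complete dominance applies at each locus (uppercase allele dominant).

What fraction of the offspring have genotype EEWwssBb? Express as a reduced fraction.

P(EEWwssBb) = 1/32

EeWwSsBb gametes: EWSB×1, EWSb×1, EWsB×1, EWsb×1, EwSB×1, EwSb×1, EwsB×1, Ewsb×1, eWSB×1, eWSb×1, eWsB×1, eWsb×1, ewSB×1, ewSb×1, ewsB×1, ewsb×1
Eewwssbb gametes: Ewsb×8, ewsb×8
EeWwSsBb×Eewwssbb grid (16·16=256): EEWwSsBb=8 EEWwSsbb=8 EEWwssBb=8 EEWwssbb=8 EEwwSsBb=8 EEwwSsbb=8 EEwwssBb=8 EEwwssbb=8 EeWwSsBb=16 EeWwSsbb=16 EeWwssBb=16 EeWwssbb=16 EewwSsBb=16 EewwSsbb=16 EewwssBb=16 Eewwssbb=16 eeWwSsBb=8 eeWwSsbb=8 eeWwssBb=8 eeWwssbb=8 eewwSsBb=8 eewwSsbb=8 eewwssBb=8 eewwssbb=8
EEWwssBb hits 8/256; gcd=8; 8÷8/256÷8 = 1/32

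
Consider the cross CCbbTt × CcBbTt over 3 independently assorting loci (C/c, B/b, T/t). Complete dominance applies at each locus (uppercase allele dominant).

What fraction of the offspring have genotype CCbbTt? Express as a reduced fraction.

P(CCbbTt) = 1/8

CCbbTt gametes: CbT×4, Cbt×4
CcBbTt gametes: CBT×1, CBt×1, CbT×1, Cbt×1, cBT×1, cBt×1, cbT×1, cbt×1
CCbbTt×CcBbTt grid (8·8=64): CCBbTT=4 CCBbTt=8 CCBbtt=4 CCbbTT=4 CCbbTt=8 CCbbtt=4 CcBbTT=4 CcBbTt=8 CcBbtt=4 CcbbTT=4 CcbbTt=8 Ccbbtt=4
CCbbTt hits 8/64; gcd=8; 8÷8/64÷8 = 1/8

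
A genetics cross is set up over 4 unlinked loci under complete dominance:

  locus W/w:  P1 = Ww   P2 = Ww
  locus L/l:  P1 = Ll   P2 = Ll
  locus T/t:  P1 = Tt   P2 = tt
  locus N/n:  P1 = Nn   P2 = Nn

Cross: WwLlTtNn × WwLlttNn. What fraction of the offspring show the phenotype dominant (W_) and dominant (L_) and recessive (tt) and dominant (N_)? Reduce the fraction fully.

P(W_ L_ tt N_) = 27/128

WwLlTtNn gametes: WLTN×1, WLTn×1, WLtN×1, WLtn×1, WlTN×1, WlTn×1, WltN×1, Wltn×1, wLTN×1, wLTn×1, wLtN×1, wLtn×1, wlTN×1, wlTn×1, wltN×1, wltn×1
WwLlttNn gametes: WLtN×2, WLtn×2, WltN×2, Wltn×2, wLtN×2, wLtn×2, wltN×2, wltn×2
WwLlTtNn×WwLlttNn grid (16·16=256): WWLLTtNN=2 WWLLTtNn=4 WWLLTtnn=2 WWLLttNN=2 WWLLttNn=4 WWLLttnn=2 WWLlTtNN=4 WWLlTtNn=8 WWLlTtnn=4 WWLlttNN=4 WWLlttNn=8 WWLlttnn=4 WWllTtNN=2 WWllTtNn=4 WWllTtnn=2 WWllttNN=2 WWllttNn=4 WWllttnn=2 WwLLTtNN=4 WwLLTtNn=8 WwLLTtnn=4 WwLLttNN=4 WwLLttNn=8 WwLLttnn=4 WwLlTtNN=8 WwLlTtNn=16 WwLlTtnn=8 WwLlttNN=8 WwLlttNn=16 WwLlttnn=8 WwllTtNN=4 WwllTtNn=8 WwllTtnn=4 WwllttNN=4 WwllttNn=8 Wwllttnn=4 wwLLTtNN=2 wwLLTtNn=4 wwLLTtnn=2 wwLLttNN=2 wwLLttNn=4 wwLLttnn=2 wwLlTtNN=4 wwLlTtNn=8 wwLlTtnn=4 wwLlttNN=4 wwLlttNn=8 wwLlttnn=4 wwllTtNN=2 wwllTtNn=4 wwllTtnn=2 wwllttNN=2 wwllttNn=4 wwllttnn=2
W_ L_ tt N_ hits 54/256; gcd=2; 54÷2/256÷2 = 27/128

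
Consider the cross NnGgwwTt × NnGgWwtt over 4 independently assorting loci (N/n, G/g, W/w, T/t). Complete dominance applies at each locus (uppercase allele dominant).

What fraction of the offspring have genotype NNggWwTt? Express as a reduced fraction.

P(NNggWwTt) = 1/64

NnGgwwTt gametes: NGwT×2, NGwt×2, NgwT×2, Ngwt×2, nGwT×2, nGwt×2, ngwT×2, ngwt×2
NnGgWwtt gametes: NGWt×2, NGwt×2, NgWt×2, Ngwt×2, nGWt×2, nGwt×2, ngWt×2, ngwt×2
NnGgwwTt×NnGgWwtt grid (16·16=256): NNGGWwTt=4 NNGGWwtt=4 NNGGwwTt=4 NNGGwwtt=4 NNGgWwTt=8 NNGgWwtt=8 NNGgwwTt=8 NNGgwwtt=8 NNggWwTt=4 NNggWwtt=4 NNggwwTt=4 NNggwwtt=4 NnGGWwTt=8 NnGGWwtt=8 NnGGwwTt=8 NnGGwwtt=8 NnGgWwTt=16 NnGgWwtt=16 NnGgwwTt=16 NnGgwwtt=16 NnggWwTt=8 NnggWwtt=8 NnggwwTt=8 Nnggwwtt=8 nnGGWwTt=4 nnGGWwtt=4 nnGGwwTt=4 nnGGwwtt=4 nnGgWwTt=8 nnGgWwtt=8 nnGgwwTt=8 nnGgwwtt=8 nnggWwTt=4 nnggWwtt=4 nnggwwTt=4 nnggwwtt=4
NNggWwTt hits 4/256; gcd=4; 4÷4/256÷4 = 1/64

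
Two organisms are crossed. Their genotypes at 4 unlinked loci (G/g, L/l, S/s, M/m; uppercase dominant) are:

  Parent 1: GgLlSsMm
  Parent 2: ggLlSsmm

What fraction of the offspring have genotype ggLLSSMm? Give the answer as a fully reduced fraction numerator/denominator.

GgLlSsMm gametes: GLSM×1, GLSm×1, GLsM×1, GLsm×1, GlSM×1, GlSm×1, GlsM×1, Glsm×1, gLSM×1, gLSm×1, gLsM×1, gLsm×1, glSM×1, glSm×1, glsM×1, glsm×1
ggLlSsmm gametes: gLSm×4, gLsm×4, glSm×4, glsm×4
GgLlSsMm×ggLlSsmm grid (16·16=256): GgLLSSMm=4 GgLLSSmm=4 GgLLSsMm=8 GgLLSsmm=8 GgLLssMm=4 GgLLssmm=4 GgLlSSMm=8 GgLlSSmm=8 GgLlSsMm=16 GgLlSsmm=16 GgLlssMm=8 GgLlssmm=8 GgllSSMm=4 GgllSSmm=4 GgllSsMm=8 GgllSsmm=8 GgllssMm=4 Ggllssmm=4 ggLLSSMm=4 ggLLSSmm=4 ggLLSsMm=8 ggLLSsmm=8 ggLLssMm=4 ggLLssmm=4 ggLlSSMm=8 ggLlSSmm=8 ggLlSsMm=16 ggLlSsmm=16 ggLlssMm=8 ggLlssmm=8 ggllSSMm=4 ggllSSmm=4 ggllSsMm=8 ggllSsmm=8 ggllssMm=4 ggllssmm=4
ggLLSSMm hits 4/256; gcd=4; 4÷4/256÷4 = 1/64

P(ggLLSSMm) = 1/64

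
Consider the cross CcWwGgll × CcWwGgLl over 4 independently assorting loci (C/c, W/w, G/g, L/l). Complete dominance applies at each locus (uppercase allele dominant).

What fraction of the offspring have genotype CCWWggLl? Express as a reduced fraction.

CcWwGgll gametes: CWGl×2, CWgl×2, CwGl×2, Cwgl×2, cWGl×2, cWgl×2, cwGl×2, cwgl×2
CcWwGgLl gametes: CWGL×1, CWGl×1, CWgL×1, CWgl×1, CwGL×1, CwGl×1, CwgL×1, Cwgl×1, cWGL×1, cWGl×1, cWgL×1, cWgl×1, cwGL×1, cwGl×1, cwgL×1, cwgl×1
CcWwGgll×CcWwGgLl grid (16·16=256): CCWWGGLl=2 CCWWGGll=2 CCWWGgLl=4 CCWWGgll=4 CCWWggLl=2 CCWWggll=2 CCWwGGLl=4 CCWwGGll=4 CCWwGgLl=8 CCWwGgll=8 CCWwggLl=4 CCWwggll=4 CCwwGGLl=2 CCwwGGll=2 CCwwGgLl=4 CCwwGgll=4 CCwwggLl=2 CCwwggll=2 CcWWGGLl=4 CcWWGGll=4 CcWWGgLl=8 CcWWGgll=8 CcWWggLl=4 CcWWggll=4 CcWwGGLl=8 CcWwGGll=8 CcWwGgLl=16 CcWwGgll=16 CcWwggLl=8 CcWwggll=8 CcwwGGLl=4 CcwwGGll=4 CcwwGgLl=8 CcwwGgll=8 CcwwggLl=4 Ccwwggll=4 ccWWGGLl=2 ccWWGGll=2 ccWWGgLl=4 ccWWGgll=4 ccWWggLl=2 ccWWggll=2 ccWwGGLl=4 ccWwGGll=4 ccWwGgLl=8 ccWwGgll=8 ccWwggLl=4 ccWwggll=4 ccwwGGLl=2 ccwwGGll=2 ccwwGgLl=4 ccwwGgll=4 ccwwggLl=2 ccwwggll=2
CCWWggLl hits 2/256; gcd=2; 2÷2/256÷2 = 1/128

P(CCWWggLl) = 1/128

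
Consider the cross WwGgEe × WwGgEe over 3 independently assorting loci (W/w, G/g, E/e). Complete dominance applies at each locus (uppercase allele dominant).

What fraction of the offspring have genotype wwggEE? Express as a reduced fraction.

P(wwggEE) = 1/64

WwGgEe gametes: WGE×1, WGe×1, WgE×1, Wge×1, wGE×1, wGe×1, wgE×1, wge×1
WwGgEe gametes: WGE×1, WGe×1, WgE×1, Wge×1, wGE×1, wGe×1, wgE×1, wge×1
WwGgEe×WwGgEe grid (8·8=64): WWGGEE=1 WWGGEe=2 WWGGee=1 WWGgEE=2 WWGgEe=4 WWGgee=2 WWggEE=1 WWggEe=2 WWggee=1 WwGGEE=2 WwGGEe=4 WwGGee=2 WwGgEE=4 WwGgEe=8 WwGgee=4 WwggEE=2 WwggEe=4 Wwggee=2 wwGGEE=1 wwGGEe=2 wwGGee=1 wwGgEE=2 wwGgEe=4 wwGgee=2 wwggEE=1 wwggEe=2 wwggee=1
wwggEE hits 1/64; gcd=1; 1÷1/64÷1 = 1/64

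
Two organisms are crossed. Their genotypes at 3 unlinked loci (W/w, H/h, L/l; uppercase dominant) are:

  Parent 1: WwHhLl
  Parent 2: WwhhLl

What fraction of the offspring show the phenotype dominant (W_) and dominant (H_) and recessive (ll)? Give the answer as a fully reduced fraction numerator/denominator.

P(W_ H_ ll) = 3/32

WwHhLl gametes: WHL×1, WHl×1, WhL×1, Whl×1, wHL×1, wHl×1, whL×1, whl×1
WwhhLl gametes: WhL×2, Whl×2, whL×2, whl×2
WwHhLl×WwhhLl grid (8·8=64): WWHhLL=2 WWHhLl=4 WWHhll=2 WWhhLL=2 WWhhLl=4 WWhhll=2 WwHhLL=4 WwHhLl=8 WwHhll=4 WwhhLL=4 WwhhLl=8 Wwhhll=4 wwHhLL=2 wwHhLl=4 wwHhll=2 wwhhLL=2 wwhhLl=4 wwhhll=2
W_ H_ ll hits 6/64; gcd=2; 6÷2/64÷2 = 3/32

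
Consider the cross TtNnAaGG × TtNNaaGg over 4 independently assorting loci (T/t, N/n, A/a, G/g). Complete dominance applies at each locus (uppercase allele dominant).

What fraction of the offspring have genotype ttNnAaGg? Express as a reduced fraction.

TtNnAaGG gametes: TNAG×2, TNaG×2, TnAG×2, TnaG×2, tNAG×2, tNaG×2, tnAG×2, tnaG×2
TtNNaaGg gametes: TNaG×4, TNag×4, tNaG×4, tNag×4
TtNnAaGG×TtNNaaGg grid (16·16=256): TTNNAaGG=8 TTNNAaGg=8 TTNNaaGG=8 TTNNaaGg=8 TTNnAaGG=8 TTNnAaGg=8 TTNnaaGG=8 TTNnaaGg=8 TtNNAaGG=16 TtNNAaGg=16 TtNNaaGG=16 TtNNaaGg=16 TtNnAaGG=16 TtNnAaGg=16 TtNnaaGG=16 TtNnaaGg=16 ttNNAaGG=8 ttNNAaGg=8 ttNNaaGG=8 ttNNaaGg=8 ttNnAaGG=8 ttNnAaGg=8 ttNnaaGG=8 ttNnaaGg=8
ttNnAaGg hits 8/256; gcd=8; 8÷8/256÷8 = 1/32

P(ttNnAaGg) = 1/32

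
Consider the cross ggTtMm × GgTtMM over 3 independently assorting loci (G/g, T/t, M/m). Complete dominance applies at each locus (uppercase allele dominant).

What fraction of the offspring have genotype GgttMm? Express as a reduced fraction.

P(GgttMm) = 1/16

ggTtMm gametes: gTM×2, gTm×2, gtM×2, gtm×2
GgTtMM gametes: GTM×2, GtM×2, gTM×2, gtM×2
ggTtMm×GgTtMM grid (8·8=64): GgTTMM=4 GgTTMm=4 GgTtMM=8 GgTtMm=8 GgttMM=4 GgttMm=4 ggTTMM=4 ggTTMm=4 ggTtMM=8 ggTtMm=8 ggttMM=4 ggttMm=4
GgttMm hits 4/64; gcd=4; 4÷4/64÷4 = 1/16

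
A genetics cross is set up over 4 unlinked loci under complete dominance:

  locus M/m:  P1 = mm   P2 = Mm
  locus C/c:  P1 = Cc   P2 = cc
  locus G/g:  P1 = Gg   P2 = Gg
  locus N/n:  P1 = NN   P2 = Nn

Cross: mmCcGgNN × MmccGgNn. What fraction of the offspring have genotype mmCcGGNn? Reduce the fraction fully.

mmCcGgNN gametes: mCGN×4, mCgN×4, mcGN×4, mcgN×4
MmccGgNn gametes: McGN×2, McGn×2, McgN×2, Mcgn×2, mcGN×2, mcGn×2, mcgN×2, mcgn×2
mmCcGgNN×MmccGgNn grid (16·16=256): MmCcGGNN=8 MmCcGGNn=8 MmCcGgNN=16 MmCcGgNn=16 MmCcggNN=8 MmCcggNn=8 MmccGGNN=8 MmccGGNn=8 MmccGgNN=16 MmccGgNn=16 MmccggNN=8 MmccggNn=8 mmCcGGNN=8 mmCcGGNn=8 mmCcGgNN=16 mmCcGgNn=16 mmCcggNN=8 mmCcggNn=8 mmccGGNN=8 mmccGGNn=8 mmccGgNN=16 mmccGgNn=16 mmccggNN=8 mmccggNn=8
mmCcGGNn hits 8/256; gcd=8; 8÷8/256÷8 = 1/32

P(mmCcGGNn) = 1/32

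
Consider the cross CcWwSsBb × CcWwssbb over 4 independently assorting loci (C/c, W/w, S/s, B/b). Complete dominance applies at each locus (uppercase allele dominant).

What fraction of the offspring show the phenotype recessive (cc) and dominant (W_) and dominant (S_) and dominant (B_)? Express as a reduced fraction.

P(cc W_ S_ B_) = 3/64

CcWwSsBb gametes: CWSB×1, CWSb×1, CWsB×1, CWsb×1, CwSB×1, CwSb×1, CwsB×1, Cwsb×1, cWSB×1, cWSb×1, cWsB×1, cWsb×1, cwSB×1, cwSb×1, cwsB×1, cwsb×1
CcWwssbb gametes: CWsb×4, Cwsb×4, cWsb×4, cwsb×4
CcWwSsBb×CcWwssbb grid (16·16=256): CCWWSsBb=4 CCWWSsbb=4 CCWWssBb=4 CCWWssbb=4 CCWwSsBb=8 CCWwSsbb=8 CCWwssBb=8 CCWwssbb=8 CCwwSsBb=4 CCwwSsbb=4 CCwwssBb=4 CCwwssbb=4 CcWWSsBb=8 CcWWSsbb=8 CcWWssBb=8 CcWWssbb=8 CcWwSsBb=16 CcWwSsbb=16 CcWwssBb=16 CcWwssbb=16 CcwwSsBb=8 CcwwSsbb=8 CcwwssBb=8 Ccwwssbb=8 ccWWSsBb=4 ccWWSsbb=4 ccWWssBb=4 ccWWssbb=4 ccWwSsBb=8 ccWwSsbb=8 ccWwssBb=8 ccWwssbb=8 ccwwSsBb=4 ccwwSsbb=4 ccwwssBb=4 ccwwssbb=4
cc W_ S_ B_ hits 12/256; gcd=4; 12÷4/256÷4 = 3/64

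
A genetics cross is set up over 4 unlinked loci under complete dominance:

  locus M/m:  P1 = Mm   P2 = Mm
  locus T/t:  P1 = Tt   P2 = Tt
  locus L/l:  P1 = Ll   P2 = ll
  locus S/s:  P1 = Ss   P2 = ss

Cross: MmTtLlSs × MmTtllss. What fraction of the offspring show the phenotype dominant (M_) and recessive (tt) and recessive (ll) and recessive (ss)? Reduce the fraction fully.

MmTtLlSs gametes: MTLS×1, MTLs×1, MTlS×1, MTls×1, MtLS×1, MtLs×1, MtlS×1, Mtls×1, mTLS×1, mTLs×1, mTlS×1, mTls×1, mtLS×1, mtLs×1, mtlS×1, mtls×1
MmTtllss gametes: MTls×4, Mtls×4, mTls×4, mtls×4
MmTtLlSs×MmTtllss grid (16·16=256): MMTTLlSs=4 MMTTLlss=4 MMTTllSs=4 MMTTllss=4 MMTtLlSs=8 MMTtLlss=8 MMTtllSs=8 MMTtllss=8 MMttLlSs=4 MMttLlss=4 MMttllSs=4 MMttllss=4 MmTTLlSs=8 MmTTLlss=8 MmTTllSs=8 MmTTllss=8 MmTtLlSs=16 MmTtLlss=16 MmTtllSs=16 MmTtllss=16 MmttLlSs=8 MmttLlss=8 MmttllSs=8 Mmttllss=8 mmTTLlSs=4 mmTTLlss=4 mmTTllSs=4 mmTTllss=4 mmTtLlSs=8 mmTtLlss=8 mmTtllSs=8 mmTtllss=8 mmttLlSs=4 mmttLlss=4 mmttllSs=4 mmttllss=4
M_ tt ll ss hits 12/256; gcd=4; 12÷4/256÷4 = 3/64

P(M_ tt ll ss) = 3/64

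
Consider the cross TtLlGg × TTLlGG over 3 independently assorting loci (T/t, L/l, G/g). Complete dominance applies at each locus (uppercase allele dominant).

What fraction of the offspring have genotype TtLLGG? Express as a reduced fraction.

P(TtLLGG) = 1/16

TtLlGg gametes: TLG×1, TLg×1, TlG×1, Tlg×1, tLG×1, tLg×1, tlG×1, tlg×1
TTLlGG gametes: TLG×4, TlG×4
TtLlGg×TTLlGG grid (8·8=64): TTLLGG=4 TTLLGg=4 TTLlGG=8 TTLlGg=8 TTllGG=4 TTllGg=4 TtLLGG=4 TtLLGg=4 TtLlGG=8 TtLlGg=8 TtllGG=4 TtllGg=4
TtLLGG hits 4/64; gcd=4; 4÷4/64÷4 = 1/16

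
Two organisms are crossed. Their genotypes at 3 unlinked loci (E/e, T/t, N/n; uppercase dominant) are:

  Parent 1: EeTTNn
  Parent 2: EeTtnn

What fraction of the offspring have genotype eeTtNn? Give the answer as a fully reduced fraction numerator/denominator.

EeTTNn gametes: ETN×2, ETn×2, eTN×2, eTn×2
EeTtnn gametes: ETn×2, Etn×2, eTn×2, etn×2
EeTTNn×EeTtnn grid (8·8=64): EETTNn=4 EETTnn=4 EETtNn=4 EETtnn=4 EeTTNn=8 EeTTnn=8 EeTtNn=8 EeTtnn=8 eeTTNn=4 eeTTnn=4 eeTtNn=4 eeTtnn=4
eeTtNn hits 4/64; gcd=4; 4÷4/64÷4 = 1/16

P(eeTtNn) = 1/16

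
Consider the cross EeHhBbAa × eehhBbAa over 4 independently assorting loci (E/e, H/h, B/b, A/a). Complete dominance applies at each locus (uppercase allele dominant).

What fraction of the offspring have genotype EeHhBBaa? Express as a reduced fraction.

P(EeHhBBaa) = 1/64

EeHhBbAa gametes: EHBA×1, EHBa×1, EHbA×1, EHba×1, EhBA×1, EhBa×1, EhbA×1, Ehba×1, eHBA×1, eHBa×1, eHbA×1, eHba×1, ehBA×1, ehBa×1, ehbA×1, ehba×1
eehhBbAa gametes: ehBA×4, ehBa×4, ehbA×4, ehba×4
EeHhBbAa×eehhBbAa grid (16·16=256): EeHhBBAA=4 EeHhBBAa=8 EeHhBBaa=4 EeHhBbAA=8 EeHhBbAa=16 EeHhBbaa=8 EeHhbbAA=4 EeHhbbAa=8 EeHhbbaa=4 EehhBBAA=4 EehhBBAa=8 EehhBBaa=4 EehhBbAA=8 EehhBbAa=16 EehhBbaa=8 EehhbbAA=4 EehhbbAa=8 Eehhbbaa=4 eeHhBBAA=4 eeHhBBAa=8 eeHhBBaa=4 eeHhBbAA=8 eeHhBbAa=16 eeHhBbaa=8 eeHhbbAA=4 eeHhbbAa=8 eeHhbbaa=4 eehhBBAA=4 eehhBBAa=8 eehhBBaa=4 eehhBbAA=8 eehhBbAa=16 eehhBbaa=8 eehhbbAA=4 eehhbbAa=8 eehhbbaa=4
EeHhBBaa hits 4/256; gcd=4; 4÷4/256÷4 = 1/64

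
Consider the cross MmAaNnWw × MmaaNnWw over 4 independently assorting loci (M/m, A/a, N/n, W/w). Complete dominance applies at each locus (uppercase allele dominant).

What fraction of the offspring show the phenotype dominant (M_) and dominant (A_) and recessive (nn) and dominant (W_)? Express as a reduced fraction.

MmAaNnWw gametes: MANW×1, MANw×1, MAnW×1, MAnw×1, MaNW×1, MaNw×1, ManW×1, Manw×1, mANW×1, mANw×1, mAnW×1, mAnw×1, maNW×1, maNw×1, manW×1, manw×1
MmaaNnWw gametes: MaNW×2, MaNw×2, ManW×2, Manw×2, maNW×2, maNw×2, manW×2, manw×2
MmAaNnWw×MmaaNnWw grid (16·16=256): MMAaNNWW=2 MMAaNNWw=4 MMAaNNww=2 MMAaNnWW=4 MMAaNnWw=8 MMAaNnww=4 MMAannWW=2 MMAannWw=4 MMAannww=2 MMaaNNWW=2 MMaaNNWw=4 MMaaNNww=2 MMaaNnWW=4 MMaaNnWw=8 MMaaNnww=4 MMaannWW=2 MMaannWw=4 MMaannww=2 MmAaNNWW=4 MmAaNNWw=8 MmAaNNww=4 MmAaNnWW=8 MmAaNnWw=16 MmAaNnww=8 MmAannWW=4 MmAannWw=8 MmAannww=4 MmaaNNWW=4 MmaaNNWw=8 MmaaNNww=4 MmaaNnWW=8 MmaaNnWw=16 MmaaNnww=8 MmaannWW=4 MmaannWw=8 Mmaannww=4 mmAaNNWW=2 mmAaNNWw=4 mmAaNNww=2 mmAaNnWW=4 mmAaNnWw=8 mmAaNnww=4 mmAannWW=2 mmAannWw=4 mmAannww=2 mmaaNNWW=2 mmaaNNWw=4 mmaaNNww=2 mmaaNnWW=4 mmaaNnWw=8 mmaaNnww=4 mmaannWW=2 mmaannWw=4 mmaannww=2
M_ A_ nn W_ hits 18/256; gcd=2; 18÷2/256÷2 = 9/128

P(M_ A_ nn W_) = 9/128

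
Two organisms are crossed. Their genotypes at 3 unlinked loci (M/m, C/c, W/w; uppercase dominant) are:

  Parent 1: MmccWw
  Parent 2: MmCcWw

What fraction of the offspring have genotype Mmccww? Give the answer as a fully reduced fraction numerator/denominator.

MmccWw gametes: McW×2, Mcw×2, mcW×2, mcw×2
MmCcWw gametes: MCW×1, MCw×1, McW×1, Mcw×1, mCW×1, mCw×1, mcW×1, mcw×1
MmccWw×MmCcWw grid (8·8=64): MMCcWW=2 MMCcWw=4 MMCcww=2 MMccWW=2 MMccWw=4 MMccww=2 MmCcWW=4 MmCcWw=8 MmCcww=4 MmccWW=4 MmccWw=8 Mmccww=4 mmCcWW=2 mmCcWw=4 mmCcww=2 mmccWW=2 mmccWw=4 mmccww=2
Mmccww hits 4/64; gcd=4; 4÷4/64÷4 = 1/16

P(Mmccww) = 1/16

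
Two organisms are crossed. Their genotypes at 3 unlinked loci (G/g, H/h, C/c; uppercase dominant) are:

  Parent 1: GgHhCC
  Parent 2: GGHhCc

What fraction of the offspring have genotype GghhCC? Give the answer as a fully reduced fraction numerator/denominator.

GgHhCC gametes: GHC×2, GhC×2, gHC×2, ghC×2
GGHhCc gametes: GHC×2, GHc×2, GhC×2, Ghc×2
GgHhCC×GGHhCc grid (8·8=64): GGHHCC=4 GGHHCc=4 GGHhCC=8 GGHhCc=8 GGhhCC=4 GGhhCc=4 GgHHCC=4 GgHHCc=4 GgHhCC=8 GgHhCc=8 GghhCC=4 GghhCc=4
GghhCC hits 4/64; gcd=4; 4÷4/64÷4 = 1/16

P(GghhCC) = 1/16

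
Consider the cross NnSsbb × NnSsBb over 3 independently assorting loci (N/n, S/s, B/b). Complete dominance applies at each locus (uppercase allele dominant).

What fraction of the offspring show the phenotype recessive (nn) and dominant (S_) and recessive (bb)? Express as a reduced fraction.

P(nn S_ bb) = 3/32

NnSsbb gametes: NSb×2, Nsb×2, nSb×2, nsb×2
NnSsBb gametes: NSB×1, NSb×1, NsB×1, Nsb×1, nSB×1, nSb×1, nsB×1, nsb×1
NnSsbb×NnSsBb grid (8·8=64): NNSSBb=2 NNSSbb=2 NNSsBb=4 NNSsbb=4 NNssBb=2 NNssbb=2 NnSSBb=4 NnSSbb=4 NnSsBb=8 NnSsbb=8 NnssBb=4 Nnssbb=4 nnSSBb=2 nnSSbb=2 nnSsBb=4 nnSsbb=4 nnssBb=2 nnssbb=2
nn S_ bb hits 6/64; gcd=2; 6÷2/64÷2 = 3/32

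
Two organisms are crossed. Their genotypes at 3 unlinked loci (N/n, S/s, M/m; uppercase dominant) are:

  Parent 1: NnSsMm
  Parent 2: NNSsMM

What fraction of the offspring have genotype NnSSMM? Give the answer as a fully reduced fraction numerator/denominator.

P(NnSSMM) = 1/16

NnSsMm gametes: NSM×1, NSm×1, NsM×1, Nsm×1, nSM×1, nSm×1, nsM×1, nsm×1
NNSsMM gametes: NSM×4, NsM×4
NnSsMm×NNSsMM grid (8·8=64): NNSSMM=4 NNSSMm=4 NNSsMM=8 NNSsMm=8 NNssMM=4 NNssMm=4 NnSSMM=4 NnSSMm=4 NnSsMM=8 NnSsMm=8 NnssMM=4 NnssMm=4
NnSSMM hits 4/64; gcd=4; 4÷4/64÷4 = 1/16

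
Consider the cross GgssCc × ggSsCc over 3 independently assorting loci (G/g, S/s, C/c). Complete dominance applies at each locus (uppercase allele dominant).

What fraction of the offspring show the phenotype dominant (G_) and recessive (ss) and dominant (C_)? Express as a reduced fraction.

GgssCc gametes: GsC×2, Gsc×2, gsC×2, gsc×2
ggSsCc gametes: gSC×2, gSc×2, gsC×2, gsc×2
GgssCc×ggSsCc grid (8·8=64): GgSsCC=4 GgSsCc=8 GgSscc=4 GgssCC=4 GgssCc=8 Ggsscc=4 ggSsCC=4 ggSsCc=8 ggSscc=4 ggssCC=4 ggssCc=8 ggsscc=4
G_ ss C_ hits 12/64; gcd=4; 12÷4/64÷4 = 3/16

P(G_ ss C_) = 3/16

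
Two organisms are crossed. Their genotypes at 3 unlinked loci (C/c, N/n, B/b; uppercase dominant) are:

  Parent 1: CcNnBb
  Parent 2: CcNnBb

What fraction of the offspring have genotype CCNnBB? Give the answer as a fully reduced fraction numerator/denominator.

P(CCNnBB) = 1/32

CcNnBb gametes: CNB×1, CNb×1, CnB×1, Cnb×1, cNB×1, cNb×1, cnB×1, cnb×1
CcNnBb gametes: CNB×1, CNb×1, CnB×1, Cnb×1, cNB×1, cNb×1, cnB×1, cnb×1
CcNnBb×CcNnBb grid (8·8=64): CCNNBB=1 CCNNBb=2 CCNNbb=1 CCNnBB=2 CCNnBb=4 CCNnbb=2 CCnnBB=1 CCnnBb=2 CCnnbb=1 CcNNBB=2 CcNNBb=4 CcNNbb=2 CcNnBB=4 CcNnBb=8 CcNnbb=4 CcnnBB=2 CcnnBb=4 Ccnnbb=2 ccNNBB=1 ccNNBb=2 ccNNbb=1 ccNnBB=2 ccNnBb=4 ccNnbb=2 ccnnBB=1 ccnnBb=2 ccnnbb=1
CCNnBB hits 2/64; gcd=2; 2÷2/64÷2 = 1/32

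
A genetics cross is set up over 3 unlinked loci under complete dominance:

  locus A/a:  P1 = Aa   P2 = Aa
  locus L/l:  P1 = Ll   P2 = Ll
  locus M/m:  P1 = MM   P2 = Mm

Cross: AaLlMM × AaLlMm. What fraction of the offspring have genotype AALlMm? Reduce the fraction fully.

AaLlMM gametes: ALM×2, AlM×2, aLM×2, alM×2
AaLlMm gametes: ALM×1, ALm×1, AlM×1, Alm×1, aLM×1, aLm×1, alM×1, alm×1
AaLlMM×AaLlMm grid (8·8=64): AALLMM=2 AALLMm=2 AALlMM=4 AALlMm=4 AAllMM=2 AAllMm=2 AaLLMM=4 AaLLMm=4 AaLlMM=8 AaLlMm=8 AallMM=4 AallMm=4 aaLLMM=2 aaLLMm=2 aaLlMM=4 aaLlMm=4 aallMM=2 aallMm=2
AALlMm hits 4/64; gcd=4; 4÷4/64÷4 = 1/16

P(AALlMm) = 1/16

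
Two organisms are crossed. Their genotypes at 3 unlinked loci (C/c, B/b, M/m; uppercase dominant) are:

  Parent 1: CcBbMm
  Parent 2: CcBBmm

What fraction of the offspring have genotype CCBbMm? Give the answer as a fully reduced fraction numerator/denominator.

P(CCBbMm) = 1/16

CcBbMm gametes: CBM×1, CBm×1, CbM×1, Cbm×1, cBM×1, cBm×1, cbM×1, cbm×1
CcBBmm gametes: CBm×4, cBm×4
CcBbMm×CcBBmm grid (8·8=64): CCBBMm=4 CCBBmm=4 CCBbMm=4 CCBbmm=4 CcBBMm=8 CcBBmm=8 CcBbMm=8 CcBbmm=8 ccBBMm=4 ccBBmm=4 ccBbMm=4 ccBbmm=4
CCBbMm hits 4/64; gcd=4; 4÷4/64÷4 = 1/16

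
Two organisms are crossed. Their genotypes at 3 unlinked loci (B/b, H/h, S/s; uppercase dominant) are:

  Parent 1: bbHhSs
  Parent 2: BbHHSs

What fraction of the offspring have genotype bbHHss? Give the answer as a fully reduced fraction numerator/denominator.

bbHhSs gametes: bHS×2, bHs×2, bhS×2, bhs×2
BbHHSs gametes: BHS×2, BHs×2, bHS×2, bHs×2
bbHhSs×BbHHSs grid (8·8=64): BbHHSS=4 BbHHSs=8 BbHHss=4 BbHhSS=4 BbHhSs=8 BbHhss=4 bbHHSS=4 bbHHSs=8 bbHHss=4 bbHhSS=4 bbHhSs=8 bbHhss=4
bbHHss hits 4/64; gcd=4; 4÷4/64÷4 = 1/16

P(bbHHss) = 1/16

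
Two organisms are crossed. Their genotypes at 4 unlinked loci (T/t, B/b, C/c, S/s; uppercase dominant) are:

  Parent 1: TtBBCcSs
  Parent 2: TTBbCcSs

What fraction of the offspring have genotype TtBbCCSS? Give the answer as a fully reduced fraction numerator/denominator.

TtBBCcSs gametes: TBCS×2, TBCs×2, TBcS×2, TBcs×2, tBCS×2, tBCs×2, tBcS×2, tBcs×2
TTBbCcSs gametes: TBCS×2, TBCs×2, TBcS×2, TBcs×2, TbCS×2, TbCs×2, TbcS×2, Tbcs×2
TtBBCcSs×TTBbCcSs grid (16·16=256): TTBBCCSS=4 TTBBCCSs=8 TTBBCCss=4 TTBBCcSS=8 TTBBCcSs=16 TTBBCcss=8 TTBBccSS=4 TTBBccSs=8 TTBBccss=4 TTBbCCSS=4 TTBbCCSs=8 TTBbCCss=4 TTBbCcSS=8 TTBbCcSs=16 TTBbCcss=8 TTBbccSS=4 TTBbccSs=8 TTBbccss=4 TtBBCCSS=4 TtBBCCSs=8 TtBBCCss=4 TtBBCcSS=8 TtBBCcSs=16 TtBBCcss=8 TtBBccSS=4 TtBBccSs=8 TtBBccss=4 TtBbCCSS=4 TtBbCCSs=8 TtBbCCss=4 TtBbCcSS=8 TtBbCcSs=16 TtBbCcss=8 TtBbccSS=4 TtBbccSs=8 TtBbccss=4
TtBbCCSS hits 4/256; gcd=4; 4÷4/256÷4 = 1/64

P(TtBbCCSS) = 1/64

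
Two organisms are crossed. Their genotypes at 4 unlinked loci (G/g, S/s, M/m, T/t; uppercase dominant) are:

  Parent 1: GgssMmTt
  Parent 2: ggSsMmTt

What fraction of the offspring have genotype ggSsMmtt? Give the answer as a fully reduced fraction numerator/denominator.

P(ggSsMmtt) = 1/32

GgssMmTt gametes: GsMT×2, GsMt×2, GsmT×2, Gsmt×2, gsMT×2, gsMt×2, gsmT×2, gsmt×2
ggSsMmTt gametes: gSMT×2, gSMt×2, gSmT×2, gSmt×2, gsMT×2, gsMt×2, gsmT×2, gsmt×2
GgssMmTt×ggSsMmTt grid (16·16=256): GgSsMMTT=4 GgSsMMTt=8 GgSsMMtt=4 GgSsMmTT=8 GgSsMmTt=16 GgSsMmtt=8 GgSsmmTT=4 GgSsmmTt=8 GgSsmmtt=4 GgssMMTT=4 GgssMMTt=8 GgssMMtt=4 GgssMmTT=8 GgssMmTt=16 GgssMmtt=8 GgssmmTT=4 GgssmmTt=8 Ggssmmtt=4 ggSsMMTT=4 ggSsMMTt=8 ggSsMMtt=4 ggSsMmTT=8 ggSsMmTt=16 ggSsMmtt=8 ggSsmmTT=4 ggSsmmTt=8 ggSsmmtt=4 ggssMMTT=4 ggssMMTt=8 ggssMMtt=4 ggssMmTT=8 ggssMmTt=16 ggssMmtt=8 ggssmmTT=4 ggssmmTt=8 ggssmmtt=4
ggSsMmtt hits 8/256; gcd=8; 8÷8/256÷8 = 1/32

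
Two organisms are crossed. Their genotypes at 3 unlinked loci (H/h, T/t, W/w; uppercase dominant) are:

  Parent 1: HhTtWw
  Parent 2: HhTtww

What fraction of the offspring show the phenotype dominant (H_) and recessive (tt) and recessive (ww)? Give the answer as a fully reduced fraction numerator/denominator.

P(H_ tt ww) = 3/32

HhTtWw gametes: HTW×1, HTw×1, HtW×1, Htw×1, hTW×1, hTw×1, htW×1, htw×1
HhTtww gametes: HTw×2, Htw×2, hTw×2, htw×2
HhTtWw×HhTtww grid (8·8=64): HHTTWw=2 HHTTww=2 HHTtWw=4 HHTtww=4 HHttWw=2 HHttww=2 HhTTWw=4 HhTTww=4 HhTtWw=8 HhTtww=8 HhttWw=4 Hhttww=4 hhTTWw=2 hhTTww=2 hhTtWw=4 hhTtww=4 hhttWw=2 hhttww=2
H_ tt ww hits 6/64; gcd=2; 6÷2/64÷2 = 3/32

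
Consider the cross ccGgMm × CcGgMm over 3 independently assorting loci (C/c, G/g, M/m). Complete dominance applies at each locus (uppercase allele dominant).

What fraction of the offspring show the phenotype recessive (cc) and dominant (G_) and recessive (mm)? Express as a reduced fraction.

ccGgMm gametes: cGM×2, cGm×2, cgM×2, cgm×2
CcGgMm gametes: CGM×1, CGm×1, CgM×1, Cgm×1, cGM×1, cGm×1, cgM×1, cgm×1
ccGgMm×CcGgMm grid (8·8=64): CcGGMM=2 CcGGMm=4 CcGGmm=2 CcGgMM=4 CcGgMm=8 CcGgmm=4 CcggMM=2 CcggMm=4 Ccggmm=2 ccGGMM=2 ccGGMm=4 ccGGmm=2 ccGgMM=4 ccGgMm=8 ccGgmm=4 ccggMM=2 ccggMm=4 ccggmm=2
cc G_ mm hits 6/64; gcd=2; 6÷2/64÷2 = 3/32

P(cc G_ mm) = 3/32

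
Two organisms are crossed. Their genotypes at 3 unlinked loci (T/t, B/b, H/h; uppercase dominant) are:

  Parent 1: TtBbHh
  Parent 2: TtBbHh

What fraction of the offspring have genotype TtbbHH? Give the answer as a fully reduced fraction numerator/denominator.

TtBbHh gametes: TBH×1, TBh×1, TbH×1, Tbh×1, tBH×1, tBh×1, tbH×1, tbh×1
TtBbHh gametes: TBH×1, TBh×1, TbH×1, Tbh×1, tBH×1, tBh×1, tbH×1, tbh×1
TtBbHh×TtBbHh grid (8·8=64): TTBBHH=1 TTBBHh=2 TTBBhh=1 TTBbHH=2 TTBbHh=4 TTBbhh=2 TTbbHH=1 TTbbHh=2 TTbbhh=1 TtBBHH=2 TtBBHh=4 TtBBhh=2 TtBbHH=4 TtBbHh=8 TtBbhh=4 TtbbHH=2 TtbbHh=4 Ttbbhh=2 ttBBHH=1 ttBBHh=2 ttBBhh=1 ttBbHH=2 ttBbHh=4 ttBbhh=2 ttbbHH=1 ttbbHh=2 ttbbhh=1
TtbbHH hits 2/64; gcd=2; 2÷2/64÷2 = 1/32

P(TtbbHH) = 1/32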